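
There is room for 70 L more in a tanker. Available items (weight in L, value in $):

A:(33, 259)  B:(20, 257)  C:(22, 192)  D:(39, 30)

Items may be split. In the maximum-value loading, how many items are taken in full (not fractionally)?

2

Greedy by value/weight ratio, highest first.
Ratios (sorted): B 12.85, C 8.73, A 7.85, D 0.77
take B (20 @ 257); take C (22 @ 192); take 28/33 of A → 219.76. Capacity used 70/70.
2 item(s) taken whole; one partial (take 28/33 of A).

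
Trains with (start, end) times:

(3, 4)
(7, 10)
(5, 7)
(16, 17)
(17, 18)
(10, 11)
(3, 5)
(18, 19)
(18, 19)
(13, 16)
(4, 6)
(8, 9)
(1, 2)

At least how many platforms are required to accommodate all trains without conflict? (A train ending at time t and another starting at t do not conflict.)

Events (time:±→running): 1:+→1 2:-→0 3:+→1 3:+→2 … peak 2.

2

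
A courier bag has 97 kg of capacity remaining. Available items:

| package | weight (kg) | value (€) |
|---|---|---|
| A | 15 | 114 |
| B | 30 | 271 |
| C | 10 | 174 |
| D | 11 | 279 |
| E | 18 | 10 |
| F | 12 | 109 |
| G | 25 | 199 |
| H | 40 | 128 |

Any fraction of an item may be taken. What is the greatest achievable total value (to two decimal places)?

Greedy by value/weight ratio, highest first.
Ratios (sorted): D 25.36, C 17.40, F 9.08, B 9.03, G 7.96, A 7.60, H 3.20, E 0.56
take D (11 @ 279); take C (10 @ 174); take F (12 @ 109); take B (30 @ 271); take G (25 @ 199); take 9/15 of A → 68.40. Capacity used 97/97.
Total value = 1100.40

1100.40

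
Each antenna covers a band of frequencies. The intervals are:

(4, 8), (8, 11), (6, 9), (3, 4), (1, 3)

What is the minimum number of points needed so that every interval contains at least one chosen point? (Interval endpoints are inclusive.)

Sort by right endpoint; whenever an interval is uncovered, place a point at its right end.
By right end: [1,3]  [3,4]  [4,8]  [6,9]  [8,11]
[1,3] uncovered → point at 3; [4,8] uncovered → point at 8.
Points: 3, 8 (2 total).

2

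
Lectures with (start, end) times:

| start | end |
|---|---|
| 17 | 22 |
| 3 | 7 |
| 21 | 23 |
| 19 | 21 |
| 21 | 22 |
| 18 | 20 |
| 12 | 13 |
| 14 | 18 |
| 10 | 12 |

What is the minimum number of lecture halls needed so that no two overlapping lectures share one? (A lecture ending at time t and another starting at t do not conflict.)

3

Count concurrent intervals with a sweep; the peak is the room count.
Events (time:±→running): 3:+→1 7:-→0 10:+→1 12:-→0 12:+→1 13:-→0 14:+→1 17:+→2 18:-→1 18:+→2 19:+→3 … peak 3.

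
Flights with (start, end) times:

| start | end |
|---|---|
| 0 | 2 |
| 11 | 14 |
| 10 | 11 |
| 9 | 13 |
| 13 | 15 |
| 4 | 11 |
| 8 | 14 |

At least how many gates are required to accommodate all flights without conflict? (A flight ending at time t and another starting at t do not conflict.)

4

The answer is the maximum number of intervals overlapping at any instant.
Events (time:±→running): 0:+→1 2:-→0 4:+→1 8:+→2 9:+→3 10:+→4 … peak 4.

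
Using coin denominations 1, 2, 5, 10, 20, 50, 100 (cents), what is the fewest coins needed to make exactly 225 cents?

4

Use the largest denomination that fits, subtract, and repeat.
225 − 2×100→25 − 1×20→5 − 1×5→0
Total coins = 2 + 1 + 1 = 4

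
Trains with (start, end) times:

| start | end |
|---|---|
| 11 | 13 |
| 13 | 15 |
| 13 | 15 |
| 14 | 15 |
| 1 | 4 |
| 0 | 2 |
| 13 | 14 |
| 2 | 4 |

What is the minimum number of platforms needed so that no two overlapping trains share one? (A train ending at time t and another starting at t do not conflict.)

The answer is the maximum number of intervals overlapping at any instant.
Events (time:±→running): 0:+→1 1:+→2 2:-→1 2:+→2 4:-→1 4:-→0 11:+→1 13:-→0 13:+→1 13:+→2 13:+→3 … peak 3.

3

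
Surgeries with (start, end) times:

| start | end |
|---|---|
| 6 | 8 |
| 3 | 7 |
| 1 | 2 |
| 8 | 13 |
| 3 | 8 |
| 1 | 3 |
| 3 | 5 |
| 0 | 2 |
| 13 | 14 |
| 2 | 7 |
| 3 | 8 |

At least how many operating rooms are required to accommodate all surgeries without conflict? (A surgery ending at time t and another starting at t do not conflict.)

5

The answer is the maximum number of intervals overlapping at any instant.
starts: [0, 1, 1, 2, 3, 3, 3, 3, 6, 8, 13]
ends:   [2, 2, 3, 5, 7, 7, 8, 8, 8, 13, 14]
s0→1 s1→2 s1→3 e2→2 e2→1 s2→2 e3→1 s3→2 s3→3 s3→4 s3→5  — peak 5.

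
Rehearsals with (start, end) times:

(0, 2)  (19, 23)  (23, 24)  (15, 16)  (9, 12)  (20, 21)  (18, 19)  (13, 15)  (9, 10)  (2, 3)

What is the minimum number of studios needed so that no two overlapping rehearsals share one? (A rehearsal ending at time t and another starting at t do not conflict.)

2

The answer is the maximum number of intervals overlapping at any instant.
Events (time:±→running): 0:+→1 2:-→0 2:+→1 3:-→0 9:+→1 9:+→2 … peak 2.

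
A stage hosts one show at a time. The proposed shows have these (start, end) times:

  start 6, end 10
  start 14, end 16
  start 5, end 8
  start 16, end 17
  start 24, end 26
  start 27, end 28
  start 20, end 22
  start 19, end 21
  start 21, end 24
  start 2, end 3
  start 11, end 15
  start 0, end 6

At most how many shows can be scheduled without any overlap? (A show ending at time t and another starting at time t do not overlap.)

Order by finish time; keep every interval that doesn't clash with the previous kept one.
By end time: (2,3), (0,6), (5,8), (6,10), (11,15), (14,16), (16,17), (19,21), (20,22), (21,24), (24,26), (27,28).
Pick (2,3); next start ≥ 3 → (5,8); next start ≥ 8 → (11,15); next start ≥ 15 → (16,17); next start ≥ 17 → (19,21); next start ≥ 21 → (21,24); next start ≥ 24 → (24,26); next start ≥ 26 → (27,28).
Selected 8 shows.

8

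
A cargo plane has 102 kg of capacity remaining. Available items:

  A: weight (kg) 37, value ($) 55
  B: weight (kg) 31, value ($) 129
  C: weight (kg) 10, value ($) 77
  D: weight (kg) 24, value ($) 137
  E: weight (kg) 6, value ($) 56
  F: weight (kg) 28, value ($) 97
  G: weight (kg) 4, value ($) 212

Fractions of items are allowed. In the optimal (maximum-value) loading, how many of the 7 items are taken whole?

Sort by value per unit weight and fill in that order.
Ratios (sorted): G 53.00, E 9.33, C 7.70, D 5.71, B 4.16, F 3.46, A 1.49
take G (4 @ 212); take E (6 @ 56); take C (10 @ 77); take D (24 @ 137); take B (31 @ 129); take 27/28 of F → 93.54. Capacity used 102/102.
5 item(s) taken whole; one partial (take 27/28 of F).

5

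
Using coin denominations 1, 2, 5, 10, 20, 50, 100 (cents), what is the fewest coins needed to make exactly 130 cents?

130 = 1×100 + 1×20 + 1×10
Total coins = 1 + 1 + 1 = 3

3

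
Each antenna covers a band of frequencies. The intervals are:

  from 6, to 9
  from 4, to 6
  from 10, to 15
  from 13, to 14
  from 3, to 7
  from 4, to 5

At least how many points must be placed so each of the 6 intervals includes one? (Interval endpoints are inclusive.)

Sort by right endpoint; whenever an interval is uncovered, place a point at its right end.
By right end: [4,5]  [4,6]  [3,7]  [6,9]  [13,14]  [10,15]
[4,5] uncovered → point at 5; [6,9] uncovered → point at 9; [13,14] uncovered → point at 14.
Points: 5, 9, 14 (3 total).

3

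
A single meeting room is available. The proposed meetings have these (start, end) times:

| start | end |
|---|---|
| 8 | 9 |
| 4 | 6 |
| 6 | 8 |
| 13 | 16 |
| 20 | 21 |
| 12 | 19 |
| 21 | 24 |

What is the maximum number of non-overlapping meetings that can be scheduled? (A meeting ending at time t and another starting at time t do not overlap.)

6

Greedy by earliest finish: after sorting by end time, pick each interval compatible with the last pick.
Sorted by end: (4,6)  (6,8)  (8,9)  (13,16)  (12,19)  (20,21)  (21,24)
take (4,6); take (6,8); take (8,9); take (13,16); take (20,21); take (21,24).
Selected 6 meetings.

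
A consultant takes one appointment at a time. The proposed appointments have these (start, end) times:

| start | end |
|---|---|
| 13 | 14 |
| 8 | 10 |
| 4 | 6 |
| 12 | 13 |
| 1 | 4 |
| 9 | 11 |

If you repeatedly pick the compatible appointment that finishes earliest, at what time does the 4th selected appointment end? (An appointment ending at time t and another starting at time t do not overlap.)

13

By end time: (1,4), (4,6), (8,10), (9,11), (12,13), (13,14).
Pick (1,4); next start ≥ 4 → (4,6); next start ≥ 6 → (8,10); next start ≥ 10 → (12,13); next start ≥ 13 → (13,14).
Selected: (1,4) (4,6) (8,10) (12,13) (13,14)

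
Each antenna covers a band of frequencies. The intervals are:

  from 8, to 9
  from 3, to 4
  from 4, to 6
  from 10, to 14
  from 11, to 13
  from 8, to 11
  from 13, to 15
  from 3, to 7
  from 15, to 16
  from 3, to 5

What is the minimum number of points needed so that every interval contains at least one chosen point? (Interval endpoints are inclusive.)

4

Sort by right endpoint; whenever an interval is uncovered, place a point at its right end.
By right end: [3,4]  [3,5]  [4,6]  [3,7]  [8,9]  [8,11]  [11,13]  [10,14]  [13,15]  [15,16]
[3,4] uncovered → point at 4; [8,9] uncovered → point at 9; [11,13] uncovered → point at 13; [15,16] uncovered → point at 16.
Points: 4, 9, 13, 16 (4 total).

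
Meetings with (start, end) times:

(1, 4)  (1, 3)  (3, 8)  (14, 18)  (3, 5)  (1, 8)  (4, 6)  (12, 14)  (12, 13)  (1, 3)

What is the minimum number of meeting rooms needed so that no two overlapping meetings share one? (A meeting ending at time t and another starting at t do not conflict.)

4

starts: [1, 1, 1, 1, 3, 3, 4, 12, 12, 14]
ends:   [3, 3, 4, 5, 6, 8, 8, 13, 14, 18]
s1→1 s1→2 s1→3 s1→4  — peak 4.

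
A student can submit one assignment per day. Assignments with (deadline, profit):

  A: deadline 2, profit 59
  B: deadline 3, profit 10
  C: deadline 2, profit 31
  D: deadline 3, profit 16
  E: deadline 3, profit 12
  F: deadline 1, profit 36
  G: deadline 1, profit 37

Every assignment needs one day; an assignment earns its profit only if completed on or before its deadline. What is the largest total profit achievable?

112

By profit: A(d2,59), G(d1,37), F(d1,36), C(d2,31), D(d3,16), E(d3,12), B(d3,10)
A→slot 2; G→slot 1; F skipped; C skipped; D→slot 3; E skipped; B skipped.
Profit = 37 + 59 + 16 = 112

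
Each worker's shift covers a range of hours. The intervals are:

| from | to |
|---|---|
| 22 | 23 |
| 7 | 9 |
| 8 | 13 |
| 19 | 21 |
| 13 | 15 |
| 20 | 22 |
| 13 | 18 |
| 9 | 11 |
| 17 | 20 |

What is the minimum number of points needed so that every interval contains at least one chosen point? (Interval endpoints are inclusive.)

Sort by right endpoint; whenever an interval is uncovered, place a point at its right end.
By right end: [7,9]  [9,11]  [8,13]  [13,15]  [13,18]  [17,20]  [19,21]  [20,22]  [22,23]
[7,9] uncovered → point at 9; [13,15] uncovered → point at 15; [17,20] uncovered → point at 20; [22,23] uncovered → point at 23.
Points: 9, 15, 20, 23 (4 total).

4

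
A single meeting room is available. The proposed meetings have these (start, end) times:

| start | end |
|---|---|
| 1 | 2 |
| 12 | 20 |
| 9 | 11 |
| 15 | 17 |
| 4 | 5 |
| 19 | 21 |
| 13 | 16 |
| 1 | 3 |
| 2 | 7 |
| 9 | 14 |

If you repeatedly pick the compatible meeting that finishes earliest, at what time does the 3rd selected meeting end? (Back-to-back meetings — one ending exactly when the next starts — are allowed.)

Greedy by earliest finish: after sorting by end time, pick each interval compatible with the last pick.
Sorted by end: (1,2)  (1,3)  (4,5)  (2,7)  (9,11)  (9,14)  (13,16)  (15,17)  (12,20)  (19,21)
take (1,2); take (4,5); take (9,11); take (13,16); take (19,21).
Selected: (1,2) (4,5) (9,11) (13,16) (19,21)

11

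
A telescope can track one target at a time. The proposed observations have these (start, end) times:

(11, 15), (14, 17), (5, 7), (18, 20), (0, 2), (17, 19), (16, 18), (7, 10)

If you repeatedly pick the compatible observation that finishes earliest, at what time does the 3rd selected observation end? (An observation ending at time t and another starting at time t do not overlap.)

10

Sorted by end: (0,2)  (5,7)  (7,10)  (11,15)  (14,17)  (16,18)  (17,19)  (18,20)
take (0,2); take (5,7); take (7,10); take (11,15); skip (14,17); take (16,18); take (18,20).
Selected: (0,2) (5,7) (7,10) (11,15) (16,18) (18,20)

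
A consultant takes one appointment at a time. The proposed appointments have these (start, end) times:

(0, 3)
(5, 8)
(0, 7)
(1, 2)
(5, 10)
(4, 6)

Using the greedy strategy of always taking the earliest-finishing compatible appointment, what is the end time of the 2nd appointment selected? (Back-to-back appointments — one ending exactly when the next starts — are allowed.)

6

By end time: (1,2), (0,3), (4,6), (0,7), (5,8), (5,10).
Pick (1,2); next start ≥ 2 → (4,6).
Selected: (1,2) (4,6)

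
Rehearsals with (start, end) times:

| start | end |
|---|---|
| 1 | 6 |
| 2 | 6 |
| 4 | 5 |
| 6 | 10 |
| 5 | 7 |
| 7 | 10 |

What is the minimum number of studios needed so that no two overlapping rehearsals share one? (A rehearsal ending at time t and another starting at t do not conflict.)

Events (time:±→running): 1:+→1 2:+→2 4:+→3 … peak 3.

3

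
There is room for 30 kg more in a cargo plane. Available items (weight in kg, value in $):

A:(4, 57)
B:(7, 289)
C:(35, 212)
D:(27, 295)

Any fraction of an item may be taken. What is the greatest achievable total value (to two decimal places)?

Greedy by value/weight ratio, highest first.
Ratios (sorted): B 41.29, A 14.25, D 10.93, C 6.06
take B (7 @ 289); take A (4 @ 57); take 19/27 of D → 207.59. Capacity used 30/30.
Total value = 553.59

553.59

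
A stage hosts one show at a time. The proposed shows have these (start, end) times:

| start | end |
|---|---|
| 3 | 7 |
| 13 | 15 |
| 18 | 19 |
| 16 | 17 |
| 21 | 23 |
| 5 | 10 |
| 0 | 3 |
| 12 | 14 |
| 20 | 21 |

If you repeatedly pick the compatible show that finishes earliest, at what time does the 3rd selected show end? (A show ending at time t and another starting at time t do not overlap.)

14

By end time: (0,3), (3,7), (5,10), (12,14), (13,15), (16,17), (18,19), (20,21), (21,23).
Pick (0,3); next start ≥ 3 → (3,7); next start ≥ 7 → (12,14); next start ≥ 14 → (16,17); next start ≥ 17 → (18,19); next start ≥ 19 → (20,21); next start ≥ 21 → (21,23).
Selected: (0,3) (3,7) (12,14) (16,17) (18,19) (20,21) (21,23)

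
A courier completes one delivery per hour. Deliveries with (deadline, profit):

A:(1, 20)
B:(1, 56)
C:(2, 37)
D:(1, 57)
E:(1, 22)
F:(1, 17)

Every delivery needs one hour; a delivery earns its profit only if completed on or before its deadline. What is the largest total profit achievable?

Take jobs in profit order; each goes to the latest open slot no later than its deadline.
By profit: D(d1,57), B(d1,56), C(d2,37), E(d1,22), A(d1,20), F(d1,17)
D→slot 1; B skipped; C→slot 2; E skipped; A skipped; F skipped.
Profit = 57 + 37 = 94

94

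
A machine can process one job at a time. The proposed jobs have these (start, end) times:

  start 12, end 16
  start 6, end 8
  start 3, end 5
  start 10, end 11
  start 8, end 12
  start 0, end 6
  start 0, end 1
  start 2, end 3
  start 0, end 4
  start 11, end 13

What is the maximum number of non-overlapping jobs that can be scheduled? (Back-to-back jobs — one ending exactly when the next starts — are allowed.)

Order by finish time; keep every interval that doesn't clash with the previous kept one.
By end time: (0,1), (2,3), (0,4), (3,5), (0,6), (6,8), (10,11), (8,12), (11,13), (12,16).
Pick (0,1); next start ≥ 1 → (2,3); next start ≥ 3 → (3,5); next start ≥ 5 → (6,8); next start ≥ 8 → (10,11); next start ≥ 11 → (11,13).
Selected 6 jobs.

6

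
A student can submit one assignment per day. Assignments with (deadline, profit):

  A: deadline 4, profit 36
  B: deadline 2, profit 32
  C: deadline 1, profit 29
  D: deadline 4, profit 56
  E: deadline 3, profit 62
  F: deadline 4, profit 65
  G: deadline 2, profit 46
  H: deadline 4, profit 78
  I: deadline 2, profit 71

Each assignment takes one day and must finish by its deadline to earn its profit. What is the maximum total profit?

Sort by profit descending; place each in the latest free slot ≤ its deadline.
Profit order: H=78 I=71 F=65 E=62 D=56 G=46 A=36 B=32 C=29
Assign: H→slot 4, I→slot 2, F→slot 3, E→slot 1, D skipped, G skipped, A skipped, B skipped, C skipped.
Slots: [1:E] [2:I] [3:F] [4:H]
Profit = 62 + 71 + 65 + 78 = 276

276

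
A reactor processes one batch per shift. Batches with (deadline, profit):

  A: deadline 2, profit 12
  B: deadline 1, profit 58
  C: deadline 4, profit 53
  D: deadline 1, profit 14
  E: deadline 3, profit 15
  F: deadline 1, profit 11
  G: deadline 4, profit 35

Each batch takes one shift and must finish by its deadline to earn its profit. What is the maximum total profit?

Profit order: B=58 C=53 G=35 E=15 D=14 A=12 F=11
Assign: B→slot 1, C→slot 4, G→slot 3, E→slot 2, D skipped, A skipped, F skipped.
Slots: [1:B] [2:E] [3:G] [4:C]
Profit = 58 + 15 + 35 + 53 = 161

161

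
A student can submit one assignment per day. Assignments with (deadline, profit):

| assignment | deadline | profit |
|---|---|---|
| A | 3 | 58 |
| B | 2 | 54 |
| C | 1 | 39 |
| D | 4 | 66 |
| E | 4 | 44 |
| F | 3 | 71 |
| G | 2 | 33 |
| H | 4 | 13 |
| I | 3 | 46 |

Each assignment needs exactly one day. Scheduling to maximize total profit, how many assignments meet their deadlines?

4

By profit: F(d3,71), D(d4,66), A(d3,58), B(d2,54), I(d3,46), E(d4,44), C(d1,39), G(d2,33), H(d4,13)
F→slot 3; D→slot 4; A→slot 2; B→slot 1; I skipped; E skipped; C skipped; G skipped; H skipped.
4 of 9 scheduled.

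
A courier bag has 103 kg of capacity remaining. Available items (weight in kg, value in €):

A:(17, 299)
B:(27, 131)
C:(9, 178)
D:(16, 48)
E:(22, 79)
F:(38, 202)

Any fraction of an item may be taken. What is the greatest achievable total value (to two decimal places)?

Sort by value per unit weight and fill in that order.
Order: C (178/9=19.78) > A (299/17=17.59) > F (202/38=5.32) > B (131/27=4.85) > E (79/22=3.59) > D (48/16=3.00)
Fill: take C (9 @ 178) → take A (17 @ 299) → take F (38 @ 202) → take B (27 @ 131) → take 12/22 of E → 43.09; 103/103 used.
Total value = 853.09

853.09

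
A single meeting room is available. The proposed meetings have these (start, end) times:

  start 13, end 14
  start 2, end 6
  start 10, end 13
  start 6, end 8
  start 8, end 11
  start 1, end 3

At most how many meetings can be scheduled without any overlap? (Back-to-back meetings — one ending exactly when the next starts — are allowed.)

Greedy by earliest finish: after sorting by end time, pick each interval compatible with the last pick.
By end time: (1,3), (2,6), (6,8), (8,11), (10,13), (13,14).
Pick (1,3); next start ≥ 3 → (6,8); next start ≥ 8 → (8,11); next start ≥ 11 → (13,14).
Selected 4 meetings.

4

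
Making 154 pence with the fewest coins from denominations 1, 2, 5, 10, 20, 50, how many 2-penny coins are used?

2

Use the largest denomination that fits, subtract, and repeat.
154 = 3×50 + 2×2
Count of 2: 2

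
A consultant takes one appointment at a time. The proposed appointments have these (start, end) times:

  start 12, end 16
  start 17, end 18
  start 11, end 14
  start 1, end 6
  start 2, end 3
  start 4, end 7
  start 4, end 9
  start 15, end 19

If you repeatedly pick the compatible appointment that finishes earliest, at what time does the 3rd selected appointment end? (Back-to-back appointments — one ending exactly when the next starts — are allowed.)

14

Order by finish time; keep every interval that doesn't clash with the previous kept one.
Sorted by end: (2,3)  (1,6)  (4,7)  (4,9)  (11,14)  (12,16)  (17,18)  (15,19)
take (2,3); take (4,7); take (11,14); take (17,18); skip (15,19).
Selected: (2,3) (4,7) (11,14) (17,18)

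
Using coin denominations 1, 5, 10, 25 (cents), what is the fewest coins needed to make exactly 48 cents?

Use the largest denomination that fits, subtract, and repeat.
48 = 1×25 + 2×10 + 3×1
Total coins = 1 + 2 + 3 = 6

6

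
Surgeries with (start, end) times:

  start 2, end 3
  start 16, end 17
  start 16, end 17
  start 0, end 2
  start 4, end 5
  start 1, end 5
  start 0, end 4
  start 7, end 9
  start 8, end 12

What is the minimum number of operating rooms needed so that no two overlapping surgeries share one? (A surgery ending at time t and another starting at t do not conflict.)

Events (time:±→running): 0:+→1 0:+→2 1:+→3 … peak 3.

3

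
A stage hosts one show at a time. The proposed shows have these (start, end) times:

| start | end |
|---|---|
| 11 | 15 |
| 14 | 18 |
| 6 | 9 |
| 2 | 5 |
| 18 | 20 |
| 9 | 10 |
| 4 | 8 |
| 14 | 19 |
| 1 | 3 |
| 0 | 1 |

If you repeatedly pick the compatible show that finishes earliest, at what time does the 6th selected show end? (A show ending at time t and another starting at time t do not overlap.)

Order by finish time; keep every interval that doesn't clash with the previous kept one.
By end time: (0,1), (1,3), (2,5), (4,8), (6,9), (9,10), (11,15), (14,18), (14,19), (18,20).
Pick (0,1); next start ≥ 1 → (1,3); next start ≥ 3 → (4,8); next start ≥ 8 → (9,10); next start ≥ 10 → (11,15); next start ≥ 15 → (18,20).
Selected: (0,1) (1,3) (4,8) (9,10) (11,15) (18,20)

20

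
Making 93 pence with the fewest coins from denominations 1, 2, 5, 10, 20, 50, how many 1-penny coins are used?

1

Use the largest denomination that fits, subtract, and repeat.
93 = 1×50 + 2×20 + 1×2 + 1×1
Count of 1: 1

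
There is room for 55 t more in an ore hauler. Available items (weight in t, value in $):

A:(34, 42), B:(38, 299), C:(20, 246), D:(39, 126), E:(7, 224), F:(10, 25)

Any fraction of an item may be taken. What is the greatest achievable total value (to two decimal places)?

Greedy by value/weight ratio, highest first.
Ratios (sorted): E 32.00, C 12.30, B 7.87, D 3.23, F 2.50, A 1.24
take E (7 @ 224); take C (20 @ 246); take 28/38 of B → 220.32. Capacity used 55/55.
Total value = 690.32

690.32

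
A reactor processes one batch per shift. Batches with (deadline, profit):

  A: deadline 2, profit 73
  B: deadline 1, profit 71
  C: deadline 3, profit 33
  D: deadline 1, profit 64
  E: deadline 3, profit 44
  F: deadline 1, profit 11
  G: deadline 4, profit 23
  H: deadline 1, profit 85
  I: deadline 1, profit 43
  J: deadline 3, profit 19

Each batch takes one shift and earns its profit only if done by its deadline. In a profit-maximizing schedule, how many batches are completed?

4

Profit order: H=85 A=73 B=71 D=64 E=44 I=43 C=33 G=23 J=19 F=11
Assign: H→slot 1, A→slot 2, B skipped, D skipped, E→slot 3, I skipped, C skipped, G→slot 4, J skipped, F skipped.
Slots: [1:H] [2:A] [3:E] [4:G]
4 of 10 scheduled.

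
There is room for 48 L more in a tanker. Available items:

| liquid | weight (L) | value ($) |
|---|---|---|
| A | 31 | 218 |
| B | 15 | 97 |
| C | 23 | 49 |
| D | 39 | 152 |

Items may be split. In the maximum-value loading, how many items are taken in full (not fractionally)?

Sort by value per unit weight and fill in that order.
Order: A (218/31=7.03) > B (97/15=6.47) > D (152/39=3.90) > C (49/23=2.13)
Fill: take A (31 @ 218) → take B (15 @ 97) → take 2/39 of D → 7.79; 48/48 used.
2 item(s) taken whole; one partial (take 2/39 of D).

2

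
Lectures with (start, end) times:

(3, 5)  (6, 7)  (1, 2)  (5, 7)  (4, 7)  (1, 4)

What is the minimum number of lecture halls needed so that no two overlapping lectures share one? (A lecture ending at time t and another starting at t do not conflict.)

3

Count concurrent intervals with a sweep; the peak is the room count.
Events (time:±→running): 1:+→1 1:+→2 2:-→1 3:+→2 4:-→1 4:+→2 5:-→1 5:+→2 6:+→3 … peak 3.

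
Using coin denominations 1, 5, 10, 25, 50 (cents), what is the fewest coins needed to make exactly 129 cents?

129 = 2×50 + 1×25 + 4×1
Total coins = 2 + 1 + 4 = 7

7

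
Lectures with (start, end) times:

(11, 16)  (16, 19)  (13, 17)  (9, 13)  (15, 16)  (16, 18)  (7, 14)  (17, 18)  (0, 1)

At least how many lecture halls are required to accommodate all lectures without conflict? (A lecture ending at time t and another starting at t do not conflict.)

3

starts: [0, 7, 9, 11, 13, 15, 16, 16, 17]
ends:   [1, 13, 14, 16, 16, 17, 18, 18, 19]
s0→1 e1→0 s7→1 s9→2 s11→3  — peak 3.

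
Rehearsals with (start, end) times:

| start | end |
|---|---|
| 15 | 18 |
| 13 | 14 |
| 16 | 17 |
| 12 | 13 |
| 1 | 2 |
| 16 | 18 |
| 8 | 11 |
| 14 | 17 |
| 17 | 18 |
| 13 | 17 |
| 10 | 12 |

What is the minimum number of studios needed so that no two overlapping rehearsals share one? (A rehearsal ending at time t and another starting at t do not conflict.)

The answer is the maximum number of intervals overlapping at any instant.
Events (time:±→running): 1:+→1 2:-→0 8:+→1 10:+→2 11:-→1 12:-→0 12:+→1 13:-→0 13:+→1 13:+→2 14:-→1 14:+→2 15:+→3 16:+→4 16:+→5 … peak 5.

5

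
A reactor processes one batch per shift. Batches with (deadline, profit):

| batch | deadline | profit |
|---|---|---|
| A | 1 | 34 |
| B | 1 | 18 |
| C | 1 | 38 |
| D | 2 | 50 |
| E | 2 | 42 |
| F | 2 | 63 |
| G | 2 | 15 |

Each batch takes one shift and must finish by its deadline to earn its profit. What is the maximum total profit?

Take jobs in profit order; each goes to the latest open slot no later than its deadline.
By profit: F(d2,63), D(d2,50), E(d2,42), C(d1,38), A(d1,34), B(d1,18), G(d2,15)
F→slot 2; D→slot 1; E skipped; C skipped; A skipped; B skipped; G skipped.
Profit = 50 + 63 = 113

113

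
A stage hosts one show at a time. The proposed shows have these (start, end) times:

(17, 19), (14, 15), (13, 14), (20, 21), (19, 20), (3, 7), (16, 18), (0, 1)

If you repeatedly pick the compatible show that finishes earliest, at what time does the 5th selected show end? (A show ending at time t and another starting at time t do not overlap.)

18

By end time: (0,1), (3,7), (13,14), (14,15), (16,18), (17,19), (19,20), (20,21).
Pick (0,1); next start ≥ 1 → (3,7); next start ≥ 7 → (13,14); next start ≥ 14 → (14,15); next start ≥ 15 → (16,18); next start ≥ 18 → (19,20); next start ≥ 20 → (20,21).
Selected: (0,1) (3,7) (13,14) (14,15) (16,18) (19,20) (20,21)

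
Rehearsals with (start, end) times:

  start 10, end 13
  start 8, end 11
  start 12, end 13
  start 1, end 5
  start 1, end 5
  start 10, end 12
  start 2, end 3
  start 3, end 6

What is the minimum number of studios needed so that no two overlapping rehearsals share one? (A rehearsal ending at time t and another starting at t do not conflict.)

3

Count concurrent intervals with a sweep; the peak is the room count.
starts: [1, 1, 2, 3, 8, 10, 10, 12]
ends:   [3, 5, 5, 6, 11, 12, 13, 13]
s1→1 s1→2 s2→3  — peak 3.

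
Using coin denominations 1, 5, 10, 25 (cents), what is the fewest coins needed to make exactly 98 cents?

Greedy: take as many of the largest coin as possible, then repeat with the remainder.
98 − 3×25→23 − 2×10→3 − 3×1→0
Total coins = 3 + 2 + 3 = 8

8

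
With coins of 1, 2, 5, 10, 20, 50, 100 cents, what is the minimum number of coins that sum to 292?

292 − 2×100→92 − 1×50→42 − 2×20→2 − 1×2→0
Total coins = 2 + 1 + 2 + 1 = 6

6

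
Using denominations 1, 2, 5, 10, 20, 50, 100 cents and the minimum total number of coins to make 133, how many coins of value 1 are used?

133 = 1×100 + 1×20 + 1×10 + 1×2 + 1×1
Count of 1: 1

1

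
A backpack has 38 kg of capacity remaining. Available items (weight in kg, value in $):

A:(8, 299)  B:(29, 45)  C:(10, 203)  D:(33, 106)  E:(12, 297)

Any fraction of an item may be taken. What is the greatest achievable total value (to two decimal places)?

Ratios (sorted): A 37.38, E 24.75, C 20.30, D 3.21, B 1.55
take A (8 @ 299); take E (12 @ 297); take C (10 @ 203); take 8/33 of D → 25.70. Capacity used 38/38.
Total value = 824.70

824.70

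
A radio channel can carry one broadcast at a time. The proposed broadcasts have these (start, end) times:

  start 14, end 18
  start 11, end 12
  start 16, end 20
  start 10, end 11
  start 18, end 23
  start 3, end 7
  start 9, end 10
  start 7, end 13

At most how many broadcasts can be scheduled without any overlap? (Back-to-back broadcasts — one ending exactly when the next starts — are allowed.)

Sort by end time and greedily take each interval whose start is ≥ the last chosen end.
Sorted by end: (3,7)  (9,10)  (10,11)  (11,12)  (7,13)  (14,18)  (16,20)  (18,23)
take (3,7); take (9,10); take (10,11); take (11,12); skip (7,13); take (14,18); skip (16,20); take (18,23).
Selected 6 broadcasts.

6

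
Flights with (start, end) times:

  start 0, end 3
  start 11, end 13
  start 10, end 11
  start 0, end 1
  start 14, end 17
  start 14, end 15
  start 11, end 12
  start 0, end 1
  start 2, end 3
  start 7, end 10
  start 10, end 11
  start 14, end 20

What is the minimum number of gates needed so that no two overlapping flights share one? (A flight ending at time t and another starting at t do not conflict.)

3

Count concurrent intervals with a sweep; the peak is the room count.
starts: [0, 0, 0, 2, 7, 10, 10, 11, 11, 14, 14, 14]
ends:   [1, 1, 3, 3, 10, 11, 11, 12, 13, 15, 17, 20]
s0→1 s0→2 s0→3  — peak 3.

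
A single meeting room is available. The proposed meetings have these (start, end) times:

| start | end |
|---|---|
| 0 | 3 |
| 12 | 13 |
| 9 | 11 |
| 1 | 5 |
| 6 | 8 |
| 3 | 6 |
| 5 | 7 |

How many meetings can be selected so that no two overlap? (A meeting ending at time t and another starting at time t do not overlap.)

5

Sort by end time and greedily take each interval whose start is ≥ the last chosen end.
By end time: (0,3), (1,5), (3,6), (5,7), (6,8), (9,11), (12,13).
Pick (0,3); next start ≥ 3 → (3,6); next start ≥ 6 → (6,8); next start ≥ 8 → (9,11); next start ≥ 11 → (12,13).
Selected 5 meetings.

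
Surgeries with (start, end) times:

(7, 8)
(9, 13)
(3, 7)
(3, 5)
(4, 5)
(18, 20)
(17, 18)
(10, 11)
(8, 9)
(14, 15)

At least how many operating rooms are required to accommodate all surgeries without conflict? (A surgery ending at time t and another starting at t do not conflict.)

Count concurrent intervals with a sweep; the peak is the room count.
starts: [3, 3, 4, 7, 8, 9, 10, 14, 17, 18]
ends:   [5, 5, 7, 8, 9, 11, 13, 15, 18, 20]
s3→1 s3→2 s4→3  — peak 3.

3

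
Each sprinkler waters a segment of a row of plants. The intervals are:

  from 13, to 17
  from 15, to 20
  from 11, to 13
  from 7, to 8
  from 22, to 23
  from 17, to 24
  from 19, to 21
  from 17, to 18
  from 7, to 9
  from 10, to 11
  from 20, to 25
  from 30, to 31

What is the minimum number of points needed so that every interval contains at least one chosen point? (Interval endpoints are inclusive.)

Sorted: [7,8] [7,9] [10,11] [11,13] [13,17] [17,18] [15,20] [19,21] [22,23] [17,24] [20,25] [30,31]
{[7,8],[7,9]} hit by 8; {[10,11],[11,13]} hit by 11; {[13,17],[17,18],[15,20]} hit by 17; {[19,21]} hit by 21; {[22,23],[17,24],[20,25]} hit by 23; {[30,31]} hit by 31.
Points: 8, 11, 17, 21, 23, 31 (6 total).

6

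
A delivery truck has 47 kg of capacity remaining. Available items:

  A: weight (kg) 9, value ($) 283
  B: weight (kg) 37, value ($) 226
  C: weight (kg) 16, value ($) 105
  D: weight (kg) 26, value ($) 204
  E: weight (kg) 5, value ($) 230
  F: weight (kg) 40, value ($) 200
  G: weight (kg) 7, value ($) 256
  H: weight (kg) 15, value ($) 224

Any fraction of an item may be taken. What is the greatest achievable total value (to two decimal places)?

Order: E (230/5=46.00) > G (256/7=36.57) > A (283/9=31.44) > H (224/15=14.93) > D (204/26=7.85) > C (105/16=6.56) > B (226/37=6.11) > F (200/40=5.00)
Fill: take E (5 @ 230) → take G (7 @ 256) → take A (9 @ 283) → take H (15 @ 224) → take 11/26 of D → 86.31; 47/47 used.
Total value = 1079.31

1079.31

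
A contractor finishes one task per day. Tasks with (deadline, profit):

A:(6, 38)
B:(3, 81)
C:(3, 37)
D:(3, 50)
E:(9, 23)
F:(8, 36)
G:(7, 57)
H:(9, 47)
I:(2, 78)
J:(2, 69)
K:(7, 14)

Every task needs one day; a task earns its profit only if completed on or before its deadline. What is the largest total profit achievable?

Sort by profit descending; place each in the latest free slot ≤ its deadline.
Profit order: B=81 I=78 J=69 G=57 D=50 H=47 A=38 C=37 F=36 E=23 K=14
Assign: B→slot 3, I→slot 2, J→slot 1, G→slot 7, D skipped, H→slot 9, A→slot 6, C skipped, F→slot 8, E→slot 5, K→slot 4.
Slots: [1:J] [2:I] [3:B] [4:K] [5:E] [6:A] [7:G] [8:F] [9:H]
Profit = 69 + 78 + 81 + 14 + 23 + 38 + 57 + 36 + 47 = 443

443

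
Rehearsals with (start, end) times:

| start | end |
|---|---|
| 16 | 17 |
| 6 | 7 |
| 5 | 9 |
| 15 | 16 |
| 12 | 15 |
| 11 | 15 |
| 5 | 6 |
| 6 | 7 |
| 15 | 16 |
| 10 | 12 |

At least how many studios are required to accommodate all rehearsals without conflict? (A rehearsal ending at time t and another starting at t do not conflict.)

The answer is the maximum number of intervals overlapping at any instant.
starts: [5, 5, 6, 6, 10, 11, 12, 15, 15, 16]
ends:   [6, 7, 7, 9, 12, 15, 15, 16, 16, 17]
s5→1 s5→2 e6→1 s6→2 s6→3  — peak 3.

3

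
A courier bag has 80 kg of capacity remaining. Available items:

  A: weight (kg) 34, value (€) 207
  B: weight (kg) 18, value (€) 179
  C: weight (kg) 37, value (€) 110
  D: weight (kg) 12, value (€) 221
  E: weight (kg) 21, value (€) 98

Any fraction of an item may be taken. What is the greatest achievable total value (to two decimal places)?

Order: D (221/12=18.42) > B (179/18=9.94) > A (207/34=6.09) > E (98/21=4.67) > C (110/37=2.97)
Fill: take D (12 @ 221) → take B (18 @ 179) → take A (34 @ 207) → take 16/21 of E → 74.67; 80/80 used.
Total value = 681.67

681.67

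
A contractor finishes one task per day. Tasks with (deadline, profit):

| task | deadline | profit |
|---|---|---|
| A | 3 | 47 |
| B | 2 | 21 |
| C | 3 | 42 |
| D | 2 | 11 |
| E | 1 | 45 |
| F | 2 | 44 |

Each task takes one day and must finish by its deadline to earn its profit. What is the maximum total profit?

Profit order: A=47 E=45 F=44 C=42 B=21 D=11
Assign: A→slot 3, E→slot 1, F→slot 2, C skipped, B skipped, D skipped.
Slots: [1:E] [2:F] [3:A]
Profit = 45 + 44 + 47 = 136

136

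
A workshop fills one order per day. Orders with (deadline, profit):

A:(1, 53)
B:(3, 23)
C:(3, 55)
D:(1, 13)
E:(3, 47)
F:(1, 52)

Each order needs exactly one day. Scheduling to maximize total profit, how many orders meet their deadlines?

3

Profit order: C=55 A=53 F=52 E=47 B=23 D=13
Assign: C→slot 3, A→slot 1, F skipped, E→slot 2, B skipped, D skipped.
Slots: [1:A] [2:E] [3:C]
3 of 6 scheduled.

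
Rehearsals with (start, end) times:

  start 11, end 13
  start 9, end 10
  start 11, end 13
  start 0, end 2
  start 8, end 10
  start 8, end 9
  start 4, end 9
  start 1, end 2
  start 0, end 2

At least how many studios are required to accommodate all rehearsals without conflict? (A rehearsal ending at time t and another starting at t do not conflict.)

Count concurrent intervals with a sweep; the peak is the room count.
starts: [0, 0, 1, 4, 8, 8, 9, 11, 11]
ends:   [2, 2, 2, 9, 9, 10, 10, 13, 13]
s0→1 s0→2 s1→3  — peak 3.

3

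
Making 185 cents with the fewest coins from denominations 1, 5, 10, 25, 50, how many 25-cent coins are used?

1

185 = 3×50 + 1×25 + 1×10
Count of 25: 1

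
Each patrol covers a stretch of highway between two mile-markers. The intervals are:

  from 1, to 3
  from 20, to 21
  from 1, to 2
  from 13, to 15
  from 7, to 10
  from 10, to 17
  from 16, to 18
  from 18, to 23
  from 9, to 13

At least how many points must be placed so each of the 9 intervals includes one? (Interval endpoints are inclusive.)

Process intervals by earliest right end; each time one isn't hit yet, stab at its right endpoint.
Sorted: [1,2] [1,3] [7,10] [9,13] [13,15] [10,17] [16,18] [20,21] [18,23]
{[1,2],[1,3]} hit by 2; {[7,10],[9,13]} hit by 10; {[13,15],[10,17]} hit by 15; {[16,18]} hit by 18; {[20,21],[18,23]} hit by 21.
Points: 2, 10, 15, 18, 21 (5 total).

5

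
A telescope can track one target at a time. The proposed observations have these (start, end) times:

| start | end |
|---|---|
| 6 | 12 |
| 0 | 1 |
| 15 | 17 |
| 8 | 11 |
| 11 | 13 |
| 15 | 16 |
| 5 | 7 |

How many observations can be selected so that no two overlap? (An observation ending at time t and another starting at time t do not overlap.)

Greedy by earliest finish: after sorting by end time, pick each interval compatible with the last pick.
By end time: (0,1), (5,7), (8,11), (6,12), (11,13), (15,16), (15,17).
Pick (0,1); next start ≥ 1 → (5,7); next start ≥ 7 → (8,11); next start ≥ 11 → (11,13); next start ≥ 13 → (15,16).
Selected 5 observations.

5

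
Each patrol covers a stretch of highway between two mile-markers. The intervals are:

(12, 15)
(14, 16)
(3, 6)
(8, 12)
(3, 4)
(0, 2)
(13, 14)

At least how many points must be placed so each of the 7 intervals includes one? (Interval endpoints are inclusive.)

By right end: [0,2]  [3,4]  [3,6]  [8,12]  [13,14]  [12,15]  [14,16]
[0,2] uncovered → point at 2; [3,4] uncovered → point at 4; [8,12] uncovered → point at 12; [13,14] uncovered → point at 14.
Points: 2, 4, 12, 14 (4 total).

4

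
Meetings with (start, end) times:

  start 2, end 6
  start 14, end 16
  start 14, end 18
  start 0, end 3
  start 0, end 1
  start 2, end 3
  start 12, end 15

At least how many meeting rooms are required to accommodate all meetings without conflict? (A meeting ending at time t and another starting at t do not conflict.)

Events (time:±→running): 0:+→1 0:+→2 1:-→1 2:+→2 2:+→3 … peak 3.

3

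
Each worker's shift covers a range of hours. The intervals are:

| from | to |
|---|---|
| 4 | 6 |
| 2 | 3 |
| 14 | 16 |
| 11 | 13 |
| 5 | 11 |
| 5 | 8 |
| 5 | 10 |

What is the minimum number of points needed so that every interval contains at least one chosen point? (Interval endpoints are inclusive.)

4

Sorted: [2,3] [4,6] [5,8] [5,10] [5,11] [11,13] [14,16]
{[2,3]} hit by 3; {[4,6],[5,8],[5,10],[5,11]} hit by 6; {[11,13]} hit by 13; {[14,16]} hit by 16.
Points: 3, 6, 13, 16 (4 total).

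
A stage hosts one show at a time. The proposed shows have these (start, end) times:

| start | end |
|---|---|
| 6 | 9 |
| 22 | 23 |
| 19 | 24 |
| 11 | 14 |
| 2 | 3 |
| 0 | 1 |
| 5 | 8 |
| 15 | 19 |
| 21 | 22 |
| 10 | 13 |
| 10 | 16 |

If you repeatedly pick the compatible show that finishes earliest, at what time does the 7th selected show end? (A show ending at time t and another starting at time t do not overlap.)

23

Greedy by earliest finish: after sorting by end time, pick each interval compatible with the last pick.
Sorted by end: (0,1)  (2,3)  (5,8)  (6,9)  (10,13)  (11,14)  (10,16)  (15,19)  (21,22)  (22,23)  (19,24)
take (0,1); take (2,3); take (5,8); take (10,13); skip (10,16); take (15,19); take (21,22); take (22,23).
Selected: (0,1) (2,3) (5,8) (10,13) (15,19) (21,22) (22,23)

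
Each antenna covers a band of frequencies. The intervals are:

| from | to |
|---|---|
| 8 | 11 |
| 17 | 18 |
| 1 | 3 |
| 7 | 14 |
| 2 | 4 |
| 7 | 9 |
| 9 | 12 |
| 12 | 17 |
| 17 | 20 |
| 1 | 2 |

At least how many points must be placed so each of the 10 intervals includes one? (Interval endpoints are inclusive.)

3

Sorted: [1,2] [1,3] [2,4] [7,9] [8,11] [9,12] [7,14] [12,17] [17,18] [17,20]
{[1,2],[1,3],[2,4]} hit by 2; {[7,9],[8,11],[9,12],[7,14]} hit by 9; {[12,17],[17,18],[17,20]} hit by 17.
Points: 2, 9, 17 (3 total).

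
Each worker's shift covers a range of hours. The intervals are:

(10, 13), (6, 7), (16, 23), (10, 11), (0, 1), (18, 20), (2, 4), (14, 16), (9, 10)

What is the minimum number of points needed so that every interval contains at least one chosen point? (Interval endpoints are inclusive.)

6

Process intervals by earliest right end; each time one isn't hit yet, stab at its right endpoint.
Sorted: [0,1] [2,4] [6,7] [9,10] [10,11] [10,13] [14,16] [18,20] [16,23]
{[0,1]} hit by 1; {[2,4]} hit by 4; {[6,7]} hit by 7; {[9,10],[10,11],[10,13]} hit by 10; {[14,16]} hit by 16; {[18,20],[16,23]} hit by 20.
Points: 1, 4, 7, 10, 16, 20 (6 total).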